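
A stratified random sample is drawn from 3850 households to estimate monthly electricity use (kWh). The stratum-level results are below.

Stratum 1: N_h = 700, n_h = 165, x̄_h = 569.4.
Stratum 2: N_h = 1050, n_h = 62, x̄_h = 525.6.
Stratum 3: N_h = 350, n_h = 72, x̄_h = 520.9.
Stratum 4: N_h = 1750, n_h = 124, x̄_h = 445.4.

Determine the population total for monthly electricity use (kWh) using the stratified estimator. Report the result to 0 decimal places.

τ̂_st ≈ 1912225

τ̂_st = Σ N_h x̄_h = 700·569.4 + 1050·525.6 + 350·520.9 + 1750·445.4 = 1912225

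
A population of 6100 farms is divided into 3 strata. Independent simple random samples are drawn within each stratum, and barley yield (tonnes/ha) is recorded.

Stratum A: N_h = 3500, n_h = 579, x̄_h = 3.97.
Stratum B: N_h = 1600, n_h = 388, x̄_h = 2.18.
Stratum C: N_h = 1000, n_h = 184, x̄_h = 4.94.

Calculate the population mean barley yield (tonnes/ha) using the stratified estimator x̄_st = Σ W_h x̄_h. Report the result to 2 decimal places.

N = Σ N_h = 6100. Stratum weights W_h = N_h/N.
x̄_st = (3500·3.97 + 1600·2.18 + 1000·4.94) / 6100 = 3.6595

x̄_st ≈ 3.66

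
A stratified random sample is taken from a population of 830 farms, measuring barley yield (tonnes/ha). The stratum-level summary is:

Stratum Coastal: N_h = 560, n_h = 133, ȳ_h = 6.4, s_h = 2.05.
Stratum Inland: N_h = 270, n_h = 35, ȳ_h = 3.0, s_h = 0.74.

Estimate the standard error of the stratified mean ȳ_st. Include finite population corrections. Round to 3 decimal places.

SE(ȳ_st) ≈ 0.111

V̂(ȳ_st) = Σ W_h² (1 − n_h/N_h) s_h²/n_h, with W_h = N_h/N and N = 830:
  stratum Coastal: (560/830)²·(1 − 133/560)·2.05²/133 = 0.0109677
  stratum Inland: (270/830)²·(1 − 35/270)·0.74²/35 = 0.00144102
V̂(ȳ_st) = 0.0124087
SE(ȳ_st) = √0.0124087 = 0.111394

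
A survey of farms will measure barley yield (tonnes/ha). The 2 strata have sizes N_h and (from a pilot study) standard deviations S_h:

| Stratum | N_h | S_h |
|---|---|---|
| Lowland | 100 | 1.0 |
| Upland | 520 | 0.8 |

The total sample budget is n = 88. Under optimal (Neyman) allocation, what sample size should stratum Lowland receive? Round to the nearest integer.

Neyman allocation: n_h = n · N_h S_h / Σ N_i S_i, with n = 88.
  stratum Lowland: N_h·S_h = 100·1.0 = 100.00
  stratum Upland: N_h·S_h = 520·0.8 = 416.00
Σ N_h S_h = 516.00
n for stratum Lowland = 88·100.00/516.00 = 17.054 → 17

17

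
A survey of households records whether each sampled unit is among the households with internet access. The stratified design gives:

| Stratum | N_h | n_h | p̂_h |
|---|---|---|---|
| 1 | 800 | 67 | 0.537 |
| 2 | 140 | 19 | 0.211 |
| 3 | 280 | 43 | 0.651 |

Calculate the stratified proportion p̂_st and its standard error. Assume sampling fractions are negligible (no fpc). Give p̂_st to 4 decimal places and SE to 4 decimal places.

p̂_st ≈ 0.5258, SE ≈ 0.0450

N = 1220; stratum weights W_h = N_h/N.
p̂_st = Σ W_h p̂_h = (800·0.537 + 140·0.211 + 280·0.651)/1220 = 0.52575
V̂(p̂_st) = Σ W_h² p̂_h(1−p̂_h)/(n_h−1):
  stratum 1: (800/1220)²·0.537·0.463/66 = 0.00161984
  stratum 2: (140/1220)²·0.211·0.789/18 = 0.000121793
  stratum 3: (280/1220)²·0.651·0.349/42 = 0.00028494
V̂(p̂_st) = 0.00202657; SE = √V̂ = 0.0450175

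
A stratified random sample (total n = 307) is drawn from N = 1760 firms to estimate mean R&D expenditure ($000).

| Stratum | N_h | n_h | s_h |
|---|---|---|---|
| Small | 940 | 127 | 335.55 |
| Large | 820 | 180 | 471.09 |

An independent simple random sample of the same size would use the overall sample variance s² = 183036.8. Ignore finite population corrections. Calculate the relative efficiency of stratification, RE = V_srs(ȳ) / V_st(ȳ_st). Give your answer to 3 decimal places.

V̂(ȳ_st) = Σ W_h² s_h²/n_h, with W_h = N_h/N and N = 1760:
  stratum Small: (940/1760)²·335.55²/127 = 252.896
  stratum Large: (820/1760)²·471.09²/180 = 267.632
V_st = 520.527
V_srs = s²/n = 183036.8/307 = 596.211
Relative efficiency = V_srs / V_st = 596.211/520.527 = 1.1454

RE ≈ 1.145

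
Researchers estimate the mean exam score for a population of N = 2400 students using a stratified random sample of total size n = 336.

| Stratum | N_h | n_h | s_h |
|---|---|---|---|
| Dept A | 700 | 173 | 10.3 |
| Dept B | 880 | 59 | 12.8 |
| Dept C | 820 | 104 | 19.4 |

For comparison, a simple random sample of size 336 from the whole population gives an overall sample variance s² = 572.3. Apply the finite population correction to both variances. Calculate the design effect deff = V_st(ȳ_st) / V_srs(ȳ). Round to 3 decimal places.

V̂(ȳ_st) = Σ W_h² (1 − n_h/N_h) s_h²/n_h, with W_h = N_h/N and N = 2400:
  stratum Dept A: (700/2400)²·(1 − 173/700)·10.3²/173 = 0.0392748
  stratum Dept B: (880/2400)²·(1 − 59/880)·12.8²/59 = 0.348314
  stratum Dept C: (820/2400)²·(1 − 104/820)·19.4²/104 = 0.368871
V_st = 0.75646
V_srs = (1 − 336/2400)·572.3/336 = 1.46482
deff = V_st / V_srs = 0.75646/1.46482 = 0.5164

deff ≈ 0.516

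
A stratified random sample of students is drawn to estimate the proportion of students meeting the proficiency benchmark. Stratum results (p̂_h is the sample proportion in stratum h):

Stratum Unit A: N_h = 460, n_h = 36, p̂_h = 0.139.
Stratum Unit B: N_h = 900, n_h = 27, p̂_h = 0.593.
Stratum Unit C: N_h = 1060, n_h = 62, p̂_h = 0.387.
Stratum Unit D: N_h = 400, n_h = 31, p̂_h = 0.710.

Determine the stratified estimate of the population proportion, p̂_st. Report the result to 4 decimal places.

N = 2820; stratum weights W_h = N_h/N.
p̂_st = Σ W_h p̂_h = (460·0.139 + 900·0.593 + 1060·0.387 + 400·0.710)/2820 = 0.45811

p̂_st ≈ 0.4581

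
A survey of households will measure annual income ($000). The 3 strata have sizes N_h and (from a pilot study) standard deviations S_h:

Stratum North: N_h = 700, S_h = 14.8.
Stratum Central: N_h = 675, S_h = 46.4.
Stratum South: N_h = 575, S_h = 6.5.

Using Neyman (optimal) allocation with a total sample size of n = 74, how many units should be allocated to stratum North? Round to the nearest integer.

Neyman allocation: n_h = n · N_h S_h / Σ N_i S_i, with n = 74.
  stratum North: N_h·S_h = 700·14.8 = 10360.00
  stratum Central: N_h·S_h = 675·46.4 = 31320.00
  stratum South: N_h·S_h = 575·6.5 = 3737.50
Σ N_h S_h = 45417.50
n for stratum North = 74·10360.00/45417.50 = 16.880 → 17

17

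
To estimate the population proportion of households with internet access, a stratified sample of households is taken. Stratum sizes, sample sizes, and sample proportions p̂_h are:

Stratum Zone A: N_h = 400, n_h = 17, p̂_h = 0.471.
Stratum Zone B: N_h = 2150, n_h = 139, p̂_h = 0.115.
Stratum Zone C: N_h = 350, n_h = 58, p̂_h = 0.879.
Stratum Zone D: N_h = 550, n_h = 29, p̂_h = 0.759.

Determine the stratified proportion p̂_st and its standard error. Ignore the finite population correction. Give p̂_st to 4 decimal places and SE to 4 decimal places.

p̂_st ≈ 0.3364, SE ≈ 0.0261

N = 3450; stratum weights W_h = N_h/N.
p̂_st = Σ W_h p̂_h = (400·0.471 + 2150·0.115 + 350·0.879 + 550·0.759)/3450 = 0.33645
V̂(p̂_st) = Σ W_h² p̂_h(1−p̂_h)/(n_h−1):
  stratum Zone A: (400/3450)²·0.471·0.529/16 = 0.000209333
  stratum Zone B: (2150/3450)²·0.115·0.885/138 = 0.000286418
  stratum Zone C: (350/3450)²·0.879·0.121/57 = 1.92042e-05
  stratum Zone D: (550/3450)²·0.759·0.241/28 = 0.000166031
V̂(p̂_st) = 0.000680986; SE = √V̂ = 0.0260957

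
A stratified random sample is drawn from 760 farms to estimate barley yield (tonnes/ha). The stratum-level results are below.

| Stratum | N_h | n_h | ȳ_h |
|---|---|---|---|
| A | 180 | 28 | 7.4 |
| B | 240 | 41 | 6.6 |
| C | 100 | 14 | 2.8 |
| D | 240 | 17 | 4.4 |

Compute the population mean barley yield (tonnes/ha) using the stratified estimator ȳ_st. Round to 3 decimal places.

N = Σ N_h = 760. Stratum weights W_h = N_h/N.
ȳ_st = (180·7.4 + 240·6.6 + 100·2.8 + 240·4.4) / 760 = 5.59474

ȳ_st ≈ 5.595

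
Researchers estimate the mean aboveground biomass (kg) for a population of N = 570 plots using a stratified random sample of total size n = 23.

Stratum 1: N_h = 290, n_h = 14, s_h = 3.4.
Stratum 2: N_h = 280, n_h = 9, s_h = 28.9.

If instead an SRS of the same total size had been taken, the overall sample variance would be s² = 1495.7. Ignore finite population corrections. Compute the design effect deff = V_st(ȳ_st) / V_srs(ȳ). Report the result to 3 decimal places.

V̂(ȳ_st) = Σ W_h² s_h²/n_h, with W_h = N_h/N and N = 570:
  stratum 1: (290/570)²·3.4²/14 = 0.213735
  stratum 2: (280/570)²·28.9²/9 = 22.3934
V_st = 22.6071
V_srs = s²/n = 1495.7/23 = 65.0304
deff = V_st / V_srs = 22.6071/65.0304 = 0.3476

deff ≈ 0.348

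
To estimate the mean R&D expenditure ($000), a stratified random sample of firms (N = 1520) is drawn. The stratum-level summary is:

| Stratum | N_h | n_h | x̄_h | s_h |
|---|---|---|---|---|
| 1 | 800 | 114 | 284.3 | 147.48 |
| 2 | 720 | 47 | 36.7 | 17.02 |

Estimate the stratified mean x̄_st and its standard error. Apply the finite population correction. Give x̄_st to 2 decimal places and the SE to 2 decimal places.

x̄_st ≈ 167.02, SE ≈ 6.83

x̄_st = Σ W_h x̄_h = (800·284.3 + 720·36.7)/1520 = 167.01579
V̂(x̄_st) = Σ W_h² (1 − n_h/N_h) s_h²/n_h, with W_h = N_h/N and N = 1520:
  stratum 1: (800/1520)²·(1 − 114/800)·147.48²/114 = 45.3198
  stratum 2: (720/1520)²·(1 − 47/720)·17.02²/47 = 1.29265
V̂(x̄_st) = 46.6125
SE(x̄_st) = √46.6125 = 6.82733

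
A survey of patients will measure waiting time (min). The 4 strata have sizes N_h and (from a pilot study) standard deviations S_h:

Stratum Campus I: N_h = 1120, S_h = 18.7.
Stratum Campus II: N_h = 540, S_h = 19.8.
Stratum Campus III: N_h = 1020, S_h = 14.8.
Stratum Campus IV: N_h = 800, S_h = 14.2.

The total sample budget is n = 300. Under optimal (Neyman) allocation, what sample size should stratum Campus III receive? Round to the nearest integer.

Neyman allocation: n_h = n · N_h S_h / Σ N_i S_i, with n = 300.
  stratum Campus I: N_h·S_h = 1120·18.7 = 20944.00
  stratum Campus II: N_h·S_h = 540·19.8 = 10692.00
  stratum Campus III: N_h·S_h = 1020·14.8 = 15096.00
  stratum Campus IV: N_h·S_h = 800·14.2 = 11360.00
Σ N_h S_h = 58092.00
n for stratum Campus III = 300·15096.00/58092.00 = 77.959 → 78

78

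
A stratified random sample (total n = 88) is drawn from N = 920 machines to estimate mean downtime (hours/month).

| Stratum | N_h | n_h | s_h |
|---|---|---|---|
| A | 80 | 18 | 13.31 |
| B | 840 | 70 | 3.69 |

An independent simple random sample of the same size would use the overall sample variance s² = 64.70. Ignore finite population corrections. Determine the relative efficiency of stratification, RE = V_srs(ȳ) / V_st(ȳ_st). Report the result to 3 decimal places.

RE ≈ 3.108

V̂(ȳ_st) = Σ W_h² s_h²/n_h, with W_h = N_h/N and N = 920:
  stratum A: (80/920)²·13.31²/18 = 0.0744197
  stratum B: (840/920)²·3.69²/70 = 0.162158
V_st = 0.236577
V_srs = s²/n = 64.70/88 = 0.735227
Relative efficiency = V_srs / V_st = 0.735227/0.236577 = 3.1078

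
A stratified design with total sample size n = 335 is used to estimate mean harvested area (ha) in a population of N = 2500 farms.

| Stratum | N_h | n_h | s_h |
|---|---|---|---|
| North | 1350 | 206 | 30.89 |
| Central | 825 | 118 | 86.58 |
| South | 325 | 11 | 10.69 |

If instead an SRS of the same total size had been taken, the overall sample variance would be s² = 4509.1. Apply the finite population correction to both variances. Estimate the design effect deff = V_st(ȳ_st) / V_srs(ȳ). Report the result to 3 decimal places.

deff ≈ 0.621

V̂(ȳ_st) = Σ W_h² (1 − n_h/N_h) s_h²/n_h, with W_h = N_h/N and N = 2500:
  stratum North: (1350/2500)²·(1 − 206/1350)·30.89²/206 = 1.14459
  stratum Central: (825/2500)²·(1 − 118/825)·86.58²/118 = 5.92852
  stratum South: (325/2500)²·(1 − 11/325)·10.69²/11 = 0.169627
V_st = 7.24274
V_srs = (1 − 335/2500)·4509.1/335 = 11.6564
deff = V_st / V_srs = 7.24274/11.6564 = 0.6214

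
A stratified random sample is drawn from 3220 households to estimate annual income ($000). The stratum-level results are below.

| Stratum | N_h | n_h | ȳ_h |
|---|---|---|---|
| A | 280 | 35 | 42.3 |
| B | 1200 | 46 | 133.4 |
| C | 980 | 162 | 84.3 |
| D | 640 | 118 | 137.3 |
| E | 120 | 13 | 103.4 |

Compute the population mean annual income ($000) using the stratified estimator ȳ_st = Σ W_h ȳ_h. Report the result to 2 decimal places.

N = Σ N_h = 3220. Stratum weights W_h = N_h/N.
ȳ_st = (280·42.3 + 1200·133.4 + 980·84.3 + 640·137.3 + 120·103.4) / 3220 = 110.1919

ȳ_st ≈ 110.19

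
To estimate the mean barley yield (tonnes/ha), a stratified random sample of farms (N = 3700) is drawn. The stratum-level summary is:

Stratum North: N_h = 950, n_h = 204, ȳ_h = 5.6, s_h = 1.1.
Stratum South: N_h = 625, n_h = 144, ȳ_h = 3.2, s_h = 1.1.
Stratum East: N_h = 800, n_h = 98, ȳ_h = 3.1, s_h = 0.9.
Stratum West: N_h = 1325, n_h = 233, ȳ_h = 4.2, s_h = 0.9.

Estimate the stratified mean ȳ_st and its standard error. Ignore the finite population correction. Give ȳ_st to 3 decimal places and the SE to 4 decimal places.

ȳ_st = Σ W_h ȳ_h = (950·5.6 + 625·3.2 + 800·3.1 + 1325·4.2)/3700 = 4.15270
V̂(ȳ_st) = Σ W_h² s_h²/n_h, with W_h = N_h/N and N = 3700:
  stratum North: (950/3700)²·1.1²/204 = 0.00039102
  stratum South: (625/3700)²·1.1²/144 = 0.000239762
  stratum East: (800/3700)²·0.9²/98 = 0.000386399
  stratum West: (1325/3700)²·0.9²/233 = 0.000445818
V̂(ȳ_st) = 0.001463
SE(ȳ_st) = √0.001463 = 0.0382492

ȳ_st ≈ 4.153, SE ≈ 0.0382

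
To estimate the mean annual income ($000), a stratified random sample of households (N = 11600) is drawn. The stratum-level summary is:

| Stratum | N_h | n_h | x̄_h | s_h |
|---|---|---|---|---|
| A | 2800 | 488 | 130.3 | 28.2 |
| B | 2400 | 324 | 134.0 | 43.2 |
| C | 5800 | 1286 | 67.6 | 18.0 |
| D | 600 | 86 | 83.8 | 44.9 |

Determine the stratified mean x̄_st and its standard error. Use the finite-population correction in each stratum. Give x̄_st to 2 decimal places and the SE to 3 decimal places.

x̄_st = Σ W_h x̄_h = (2800·130.3 + 2400·134.0 + 5800·67.6 + 600·83.8)/11600 = 97.31034
V̂(x̄_st) = Σ W_h² (1 − n_h/N_h) s_h²/n_h, with W_h = N_h/N and N = 11600:
  stratum A: (2800/11600)²·(1 − 488/2800)·28.2²/488 = 0.0783986
  stratum B: (2400/11600)²·(1 − 324/2400)·43.2²/324 = 0.213278
  stratum C: (5800/11600)²·(1 − 1286/5800)·18.0²/1286 = 0.0490205
  stratum D: (600/11600)²·(1 − 86/600)·44.9²/86 = 0.053727
V̂(x̄_st) = 0.394424
SE(x̄_st) = √0.394424 = 0.628032

x̄_st ≈ 97.31, SE ≈ 0.628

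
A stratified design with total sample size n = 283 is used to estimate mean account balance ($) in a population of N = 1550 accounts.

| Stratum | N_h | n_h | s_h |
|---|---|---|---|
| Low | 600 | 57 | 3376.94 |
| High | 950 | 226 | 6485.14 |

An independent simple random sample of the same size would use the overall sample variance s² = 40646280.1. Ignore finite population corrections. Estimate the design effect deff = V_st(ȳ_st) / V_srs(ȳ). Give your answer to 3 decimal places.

V̂(ȳ_st) = Σ W_h² s_h²/n_h, with W_h = N_h/N and N = 1550:
  stratum Low: (600/1550)²·3376.94²/57 = 29978.6
  stratum High: (950/1550)²·6485.14²/226 = 69905.9
V_st = 99884.5
V_srs = s²/n = 40646280.1/283 = 143626
deff = V_st / V_srs = 99884.5/143626 = 0.6954

deff ≈ 0.695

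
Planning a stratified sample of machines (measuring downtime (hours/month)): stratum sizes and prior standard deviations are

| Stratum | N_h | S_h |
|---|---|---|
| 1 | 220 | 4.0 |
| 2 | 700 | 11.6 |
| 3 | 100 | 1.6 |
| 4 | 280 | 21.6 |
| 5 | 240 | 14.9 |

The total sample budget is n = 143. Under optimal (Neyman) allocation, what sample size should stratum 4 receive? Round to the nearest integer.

46

Neyman allocation: n_h = n · N_h S_h / Σ N_i S_i, with n = 143.
  stratum 1: N_h·S_h = 220·4.0 = 880.00
  stratum 2: N_h·S_h = 700·11.6 = 8120.00
  stratum 3: N_h·S_h = 100·1.6 = 160.00
  stratum 4: N_h·S_h = 280·21.6 = 6048.00
  stratum 5: N_h·S_h = 240·14.9 = 3576.00
Σ N_h S_h = 18784.00
n for stratum 4 = 143·6048.00/18784.00 = 46.043 → 46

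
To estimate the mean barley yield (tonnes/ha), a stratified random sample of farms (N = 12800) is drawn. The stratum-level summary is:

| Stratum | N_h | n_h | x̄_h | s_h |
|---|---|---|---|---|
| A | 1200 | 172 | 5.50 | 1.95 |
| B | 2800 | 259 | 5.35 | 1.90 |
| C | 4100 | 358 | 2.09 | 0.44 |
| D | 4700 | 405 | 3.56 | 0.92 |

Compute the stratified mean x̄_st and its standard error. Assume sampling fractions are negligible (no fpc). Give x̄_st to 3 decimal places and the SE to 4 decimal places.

x̄_st = Σ W_h x̄_h = (1200·5.50 + 2800·5.35 + 4100·2.09 + 4700·3.56)/12800 = 3.66258
V̂(x̄_st) = Σ W_h² s_h²/n_h, with W_h = N_h/N and N = 12800:
  stratum A: (1200/12800)²·1.95²/172 = 0.000194305
  stratum B: (2800/12800)²·1.90²/259 = 0.000666966
  stratum C: (4100/12800)²·0.44²/358 = 5.54843e-05
  stratum D: (4700/12800)²·0.92²/405 = 0.000281771
V̂(x̄_st) = 0.00119853
SE(x̄_st) = √0.00119853 = 0.0346197

x̄_st ≈ 3.663, SE ≈ 0.0346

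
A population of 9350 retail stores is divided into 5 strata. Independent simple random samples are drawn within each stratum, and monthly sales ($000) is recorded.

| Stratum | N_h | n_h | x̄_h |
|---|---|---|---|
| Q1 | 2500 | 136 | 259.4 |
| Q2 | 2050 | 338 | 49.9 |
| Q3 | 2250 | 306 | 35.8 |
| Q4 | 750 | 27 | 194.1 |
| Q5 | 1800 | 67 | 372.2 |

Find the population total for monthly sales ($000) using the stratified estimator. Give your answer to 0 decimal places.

τ̂_st = Σ N_h x̄_h = 2500·259.4 + 2050·49.9 + 2250·35.8 + 750·194.1 + 1800·372.2 = 1646880

τ̂_st ≈ 1646880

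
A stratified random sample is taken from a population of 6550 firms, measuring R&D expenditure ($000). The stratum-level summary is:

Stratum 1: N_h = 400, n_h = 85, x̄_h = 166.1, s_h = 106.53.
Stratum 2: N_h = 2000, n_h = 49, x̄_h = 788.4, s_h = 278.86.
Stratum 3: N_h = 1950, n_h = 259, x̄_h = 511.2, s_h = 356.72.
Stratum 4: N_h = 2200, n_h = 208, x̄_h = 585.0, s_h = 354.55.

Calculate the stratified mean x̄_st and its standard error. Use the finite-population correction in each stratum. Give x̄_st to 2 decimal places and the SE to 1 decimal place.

x̄_st ≈ 599.55, SE ≈ 15.6

x̄_st = Σ W_h x̄_h = (400·166.1 + 2000·788.4 + 1950·511.2 + 2200·585.0)/6550 = 599.55420
V̂(x̄_st) = Σ W_h² (1 − n_h/N_h) s_h²/n_h, with W_h = N_h/N and N = 6550:
  stratum 1: (400/6550)²·(1 − 85/400)·106.53²/85 = 0.392114
  stratum 2: (2000/6550)²·(1 − 49/2000)·278.86²/49 = 144.338
  stratum 3: (1950/6550)²·(1 − 259/1950)·356.72²/259 = 37.7616
  stratum 4: (2200/6550)²·(1 − 208/2200)·354.55²/208 = 61.7335
V̂(x̄_st) = 244.225
SE(x̄_st) = √244.225 = 15.6277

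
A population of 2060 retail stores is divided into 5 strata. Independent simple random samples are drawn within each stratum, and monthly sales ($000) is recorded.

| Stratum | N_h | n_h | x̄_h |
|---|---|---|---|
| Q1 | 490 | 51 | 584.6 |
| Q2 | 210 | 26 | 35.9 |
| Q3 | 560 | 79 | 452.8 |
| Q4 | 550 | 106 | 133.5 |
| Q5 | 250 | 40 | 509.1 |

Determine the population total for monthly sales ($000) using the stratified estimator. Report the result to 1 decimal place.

τ̂_st ≈ 748261.0

τ̂_st = Σ N_h x̄_h = 490·584.6 + 210·35.9 + 560·452.8 + 550·133.5 + 250·509.1 = 748261.0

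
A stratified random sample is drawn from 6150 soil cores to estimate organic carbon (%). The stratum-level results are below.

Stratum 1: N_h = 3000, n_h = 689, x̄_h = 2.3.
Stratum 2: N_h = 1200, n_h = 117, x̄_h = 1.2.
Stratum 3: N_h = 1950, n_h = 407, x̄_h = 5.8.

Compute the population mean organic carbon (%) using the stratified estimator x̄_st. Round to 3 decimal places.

x̄_st ≈ 3.195

N = Σ N_h = 6150. Stratum weights W_h = N_h/N.
x̄_st = (3000·2.3 + 1200·1.2 + 1950·5.8) / 6150 = 3.19512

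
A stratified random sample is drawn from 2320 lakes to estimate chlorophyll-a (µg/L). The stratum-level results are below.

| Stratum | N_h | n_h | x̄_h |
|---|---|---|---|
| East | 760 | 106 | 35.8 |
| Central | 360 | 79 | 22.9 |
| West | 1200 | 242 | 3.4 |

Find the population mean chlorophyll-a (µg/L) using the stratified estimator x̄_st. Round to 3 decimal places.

N = Σ N_h = 2320. Stratum weights W_h = N_h/N.
x̄_st = (760·35.8 + 360·22.9 + 1200·3.4) / 2320 = 17.03966

x̄_st ≈ 17.040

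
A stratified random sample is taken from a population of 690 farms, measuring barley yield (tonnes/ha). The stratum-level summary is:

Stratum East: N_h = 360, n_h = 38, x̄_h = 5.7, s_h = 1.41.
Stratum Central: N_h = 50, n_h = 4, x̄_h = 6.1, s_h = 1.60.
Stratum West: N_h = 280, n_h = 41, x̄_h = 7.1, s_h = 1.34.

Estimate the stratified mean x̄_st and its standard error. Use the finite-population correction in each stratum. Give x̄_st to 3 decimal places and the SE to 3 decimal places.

x̄_st = Σ W_h x̄_h = (360·5.7 + 50·6.1 + 280·7.1)/690 = 6.29710
V̂(x̄_st) = Σ W_h² (1 − n_h/N_h) s_h²/n_h, with W_h = N_h/N and N = 690:
  stratum East: (360/690)²·(1 − 38/360)·1.41²/38 = 0.0127384
  stratum Central: (50/690)²·(1 − 4/50)·1.60²/4 = 0.00309179
  stratum West: (280/690)²·(1 − 41/280)·1.34²/41 = 0.00615579
V̂(x̄_st) = 0.021986
SE(x̄_st) = √0.021986 = 0.148277

x̄_st ≈ 6.297, SE ≈ 0.148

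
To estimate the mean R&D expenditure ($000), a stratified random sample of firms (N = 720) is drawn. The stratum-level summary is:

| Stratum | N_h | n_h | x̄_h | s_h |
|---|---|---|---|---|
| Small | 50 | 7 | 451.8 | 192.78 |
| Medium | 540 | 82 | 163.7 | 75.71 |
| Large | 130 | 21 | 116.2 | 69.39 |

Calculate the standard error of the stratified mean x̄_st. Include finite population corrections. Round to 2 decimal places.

V̂(x̄_st) = Σ W_h² (1 − n_h/N_h) s_h²/n_h, with W_h = N_h/N and N = 720:
  stratum Small: (50/720)²·(1 − 7/50)·192.78²/7 = 22.0191
  stratum Medium: (540/720)²·(1 − 82/540)·75.71²/82 = 33.3493
  stratum Large: (130/720)²·(1 − 21/130)·69.39²/21 = 6.26728
V̂(x̄_st) = 61.6357
SE(x̄_st) = √61.6357 = 7.85084

SE(x̄_st) ≈ 7.85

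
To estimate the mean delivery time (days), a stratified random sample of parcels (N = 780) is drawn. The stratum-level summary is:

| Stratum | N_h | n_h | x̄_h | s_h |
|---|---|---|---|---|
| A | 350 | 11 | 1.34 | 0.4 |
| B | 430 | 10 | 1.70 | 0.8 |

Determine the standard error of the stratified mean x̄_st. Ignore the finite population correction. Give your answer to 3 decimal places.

V̂(x̄_st) = Σ W_h² s_h²/n_h, with W_h = N_h/N and N = 780:
  stratum A: (350/780)²·0.4²/11 = 0.0029287
  stratum B: (430/780)²·0.8²/10 = 0.0194504
V̂(x̄_st) = 0.0223791
SE(x̄_st) = √0.0223791 = 0.149596

SE(x̄_st) ≈ 0.150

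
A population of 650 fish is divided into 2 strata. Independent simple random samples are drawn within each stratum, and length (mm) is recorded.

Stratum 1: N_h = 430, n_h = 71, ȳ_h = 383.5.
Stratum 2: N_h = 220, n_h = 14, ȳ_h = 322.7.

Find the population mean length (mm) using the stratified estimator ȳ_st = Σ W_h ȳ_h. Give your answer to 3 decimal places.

ȳ_st ≈ 362.922

N = Σ N_h = 650. Stratum weights W_h = N_h/N.
ȳ_st = (430·383.5 + 220·322.7) / 650 = 362.92154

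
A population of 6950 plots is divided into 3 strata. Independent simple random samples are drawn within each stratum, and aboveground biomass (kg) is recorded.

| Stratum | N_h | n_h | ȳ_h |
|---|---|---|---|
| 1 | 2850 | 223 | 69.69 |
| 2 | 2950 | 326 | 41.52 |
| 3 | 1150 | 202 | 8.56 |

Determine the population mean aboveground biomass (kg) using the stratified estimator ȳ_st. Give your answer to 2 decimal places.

N = Σ N_h = 6950. Stratum weights W_h = N_h/N.
ȳ_st = (2850·69.69 + 2950·41.52 + 1150·8.56) / 6950 = 47.6179

ȳ_st ≈ 47.62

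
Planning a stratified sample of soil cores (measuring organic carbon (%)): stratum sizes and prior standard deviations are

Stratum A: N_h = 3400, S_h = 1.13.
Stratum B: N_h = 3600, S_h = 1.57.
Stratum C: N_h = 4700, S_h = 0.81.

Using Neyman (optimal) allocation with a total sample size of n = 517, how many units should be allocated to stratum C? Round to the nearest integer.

148

Neyman allocation: n_h = n · N_h S_h / Σ N_i S_i, with n = 517.
  stratum A: N_h·S_h = 3400·1.13 = 3842.00
  stratum B: N_h·S_h = 3600·1.57 = 5652.00
  stratum C: N_h·S_h = 4700·0.81 = 3807.00
Σ N_h S_h = 13301.00
n for stratum C = 517·3807.00/13301.00 = 147.975 → 148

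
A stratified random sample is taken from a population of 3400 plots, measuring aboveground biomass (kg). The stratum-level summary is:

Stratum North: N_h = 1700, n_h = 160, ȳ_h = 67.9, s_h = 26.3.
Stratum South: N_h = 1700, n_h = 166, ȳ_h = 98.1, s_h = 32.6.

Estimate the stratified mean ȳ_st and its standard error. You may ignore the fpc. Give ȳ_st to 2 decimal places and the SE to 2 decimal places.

ȳ_st ≈ 83.00, SE ≈ 1.64

ȳ_st = Σ W_h ȳ_h = (1700·67.9 + 1700·98.1)/3400 = 83.00000
V̂(ȳ_st) = Σ W_h² s_h²/n_h, with W_h = N_h/N and N = 3400:
  stratum North: (1700/3400)²·26.3²/160 = 1.08077
  stratum South: (1700/3400)²·32.6²/166 = 1.60054
V̂(ȳ_st) = 2.68131
SE(ȳ_st) = √2.68131 = 1.63747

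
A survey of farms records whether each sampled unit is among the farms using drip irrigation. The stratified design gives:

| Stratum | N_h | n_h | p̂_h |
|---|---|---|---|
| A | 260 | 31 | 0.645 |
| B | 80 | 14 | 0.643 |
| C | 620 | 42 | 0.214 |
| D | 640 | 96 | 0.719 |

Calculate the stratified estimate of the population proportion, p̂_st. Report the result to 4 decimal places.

N = 1600; stratum weights W_h = N_h/N.
p̂_st = Σ W_h p̂_h = (260·0.645 + 80·0.643 + 620·0.214 + 640·0.719)/1600 = 0.50749

p̂_st ≈ 0.5075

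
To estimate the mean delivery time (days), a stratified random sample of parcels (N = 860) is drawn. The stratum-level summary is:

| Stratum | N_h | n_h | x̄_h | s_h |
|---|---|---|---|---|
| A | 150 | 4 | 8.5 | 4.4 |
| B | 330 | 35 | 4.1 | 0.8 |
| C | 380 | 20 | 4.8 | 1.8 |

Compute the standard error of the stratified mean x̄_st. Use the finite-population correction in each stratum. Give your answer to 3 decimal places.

SE(x̄_st) ≈ 0.419

V̂(x̄_st) = Σ W_h² (1 − n_h/N_h) s_h²/n_h, with W_h = N_h/N and N = 860:
  stratum A: (150/860)²·(1 − 4/150)·4.4²/4 = 0.143315
  stratum B: (330/860)²·(1 − 35/330)·0.8²/35 = 0.00240686
  stratum C: (380/860)²·(1 − 20/380)·1.8²/20 = 0.0299643
V̂(x̄_st) = 0.175686
SE(x̄_st) = √0.175686 = 0.41915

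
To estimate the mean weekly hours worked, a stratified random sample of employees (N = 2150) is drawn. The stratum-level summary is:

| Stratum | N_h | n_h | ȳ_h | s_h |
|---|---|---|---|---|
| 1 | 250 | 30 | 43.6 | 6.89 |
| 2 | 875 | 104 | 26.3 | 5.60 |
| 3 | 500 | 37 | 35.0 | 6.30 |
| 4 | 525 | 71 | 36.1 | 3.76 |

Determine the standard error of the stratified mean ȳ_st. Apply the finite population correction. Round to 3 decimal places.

SE(ȳ_st) ≈ 0.356

V̂(ȳ_st) = Σ W_h² (1 − n_h/N_h) s_h²/n_h, with W_h = N_h/N and N = 2150:
  stratum 1: (250/2150)²·(1 − 30/250)·6.89²/30 = 0.0188279
  stratum 2: (875/2150)²·(1 − 104/875)·5.60²/104 = 0.0440077
  stratum 3: (500/2150)²·(1 − 37/500)·6.30²/37 = 0.0537222
  stratum 4: (525/2150)²·(1 − 71/525)·3.76²/71 = 0.0102673
V̂(ȳ_st) = 0.126825
SE(ȳ_st) = √0.126825 = 0.356125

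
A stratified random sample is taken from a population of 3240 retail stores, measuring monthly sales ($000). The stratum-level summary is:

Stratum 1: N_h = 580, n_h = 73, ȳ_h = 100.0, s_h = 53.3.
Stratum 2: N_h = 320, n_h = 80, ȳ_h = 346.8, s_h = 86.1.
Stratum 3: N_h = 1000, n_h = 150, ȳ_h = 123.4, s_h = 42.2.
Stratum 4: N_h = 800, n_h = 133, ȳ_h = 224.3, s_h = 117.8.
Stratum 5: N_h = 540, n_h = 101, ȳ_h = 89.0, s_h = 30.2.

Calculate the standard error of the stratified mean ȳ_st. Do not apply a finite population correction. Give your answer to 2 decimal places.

V̂(ȳ_st) = Σ W_h² s_h²/n_h, with W_h = N_h/N and N = 3240:
  stratum 1: (580/3240)²·53.3²/73 = 1.24709
  stratum 2: (320/3240)²·86.1²/80 = 0.903912
  stratum 3: (1000/3240)²·42.2²/150 = 1.13095
  stratum 4: (800/3240)²·117.8²/133 = 6.36105
  stratum 5: (540/3240)²·30.2²/101 = 0.250836
V̂(ȳ_st) = 9.89384
SE(ȳ_st) = √9.89384 = 3.14545

SE(ȳ_st) ≈ 3.15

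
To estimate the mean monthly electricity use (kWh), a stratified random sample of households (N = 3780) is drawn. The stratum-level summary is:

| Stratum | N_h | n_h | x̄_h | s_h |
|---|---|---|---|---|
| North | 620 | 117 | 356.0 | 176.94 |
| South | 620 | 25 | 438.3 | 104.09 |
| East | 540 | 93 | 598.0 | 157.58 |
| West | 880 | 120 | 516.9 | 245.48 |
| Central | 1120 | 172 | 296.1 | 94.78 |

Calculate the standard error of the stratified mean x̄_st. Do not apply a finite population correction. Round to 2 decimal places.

SE(x̄_st) ≈ 7.49

V̂(x̄_st) = Σ W_h² s_h²/n_h, with W_h = N_h/N and N = 3780:
  stratum North: (620/3780)²·176.94²/117 = 7.1989
  stratum South: (620/3780)²·104.09²/25 = 11.6594
  stratum East: (540/3780)²·157.58²/93 = 5.44908
  stratum West: (880/3780)²·245.48²/120 = 27.2165
  stratum Central: (1120/3780)²·94.78²/172 = 4.58519
V̂(x̄_st) = 56.1091
SE(x̄_st) = √56.1091 = 7.4906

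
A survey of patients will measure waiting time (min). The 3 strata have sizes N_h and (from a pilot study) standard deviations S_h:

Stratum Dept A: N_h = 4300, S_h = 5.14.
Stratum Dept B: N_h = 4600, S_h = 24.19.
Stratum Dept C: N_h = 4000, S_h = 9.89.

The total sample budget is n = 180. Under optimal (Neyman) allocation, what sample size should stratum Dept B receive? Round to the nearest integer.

Neyman allocation: n_h = n · N_h S_h / Σ N_i S_i, with n = 180.
  stratum Dept A: N_h·S_h = 4300·5.14 = 22102.00
  stratum Dept B: N_h·S_h = 4600·24.19 = 111274.00
  stratum Dept C: N_h·S_h = 4000·9.89 = 39560.00
Σ N_h S_h = 172936.00
n for stratum Dept B = 180·111274.00/172936.00 = 115.819 → 116

116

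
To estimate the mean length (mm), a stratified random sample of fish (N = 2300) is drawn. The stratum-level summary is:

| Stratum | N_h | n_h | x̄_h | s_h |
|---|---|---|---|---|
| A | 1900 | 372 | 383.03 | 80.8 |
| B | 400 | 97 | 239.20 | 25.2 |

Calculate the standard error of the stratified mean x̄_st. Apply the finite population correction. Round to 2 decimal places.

V̂(x̄_st) = Σ W_h² (1 − n_h/N_h) s_h²/n_h, with W_h = N_h/N and N = 2300:
  stratum A: (1900/2300)²·(1 − 372/1900)·80.8²/372 = 9.63166
  stratum B: (400/2300)²·(1 − 97/400)·25.2²/97 = 0.149995
V̂(x̄_st) = 9.78165
SE(x̄_st) = √9.78165 = 3.12756

SE(x̄_st) ≈ 3.13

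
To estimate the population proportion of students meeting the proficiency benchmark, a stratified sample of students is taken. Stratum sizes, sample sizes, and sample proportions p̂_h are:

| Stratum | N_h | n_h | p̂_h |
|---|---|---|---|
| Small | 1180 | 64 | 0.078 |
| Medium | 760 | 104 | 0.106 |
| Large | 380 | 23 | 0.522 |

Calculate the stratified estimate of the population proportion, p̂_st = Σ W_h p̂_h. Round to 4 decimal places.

p̂_st ≈ 0.1599

N = 2320; stratum weights W_h = N_h/N.
p̂_st = Σ W_h p̂_h = (1180·0.078 + 760·0.106 + 380·0.522)/2320 = 0.15990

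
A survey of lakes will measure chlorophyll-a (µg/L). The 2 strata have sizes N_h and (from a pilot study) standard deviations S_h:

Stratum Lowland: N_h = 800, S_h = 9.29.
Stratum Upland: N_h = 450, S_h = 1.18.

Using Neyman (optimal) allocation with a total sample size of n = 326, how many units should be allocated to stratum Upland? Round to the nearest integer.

22

Neyman allocation: n_h = n · N_h S_h / Σ N_i S_i, with n = 326.
  stratum Lowland: N_h·S_h = 800·9.29 = 7432.00
  stratum Upland: N_h·S_h = 450·1.18 = 531.00
Σ N_h S_h = 7963.00
n for stratum Upland = 326·531.00/7963.00 = 21.739 → 22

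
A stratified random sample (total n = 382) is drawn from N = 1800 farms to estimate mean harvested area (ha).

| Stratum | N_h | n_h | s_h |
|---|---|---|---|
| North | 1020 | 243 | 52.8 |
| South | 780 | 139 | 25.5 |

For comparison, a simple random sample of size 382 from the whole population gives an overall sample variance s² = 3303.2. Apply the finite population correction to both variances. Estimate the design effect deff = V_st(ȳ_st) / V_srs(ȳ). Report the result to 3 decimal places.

V̂(ȳ_st) = Σ W_h² (1 − n_h/N_h) s_h²/n_h, with W_h = N_h/N and N = 1800:
  stratum North: (1020/1800)²·(1 − 243/1020)·52.8²/243 = 2.80632
  stratum South: (780/1800)²·(1 − 139/780)·25.5²/139 = 0.721894
V_st = 3.52822
V_srs = (1 − 382/1800)·3303.2/382 = 6.81201
deff = V_st / V_srs = 3.52822/6.81201 = 0.5179

deff ≈ 0.518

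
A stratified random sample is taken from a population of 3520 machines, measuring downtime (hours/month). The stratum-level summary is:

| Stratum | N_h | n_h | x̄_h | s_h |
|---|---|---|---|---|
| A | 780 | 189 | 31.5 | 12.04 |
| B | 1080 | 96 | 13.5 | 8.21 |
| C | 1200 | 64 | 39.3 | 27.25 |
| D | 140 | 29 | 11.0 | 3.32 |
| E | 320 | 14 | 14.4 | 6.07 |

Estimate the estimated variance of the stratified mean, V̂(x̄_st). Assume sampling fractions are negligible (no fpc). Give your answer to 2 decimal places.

V̂(x̄_st) ≈ 1.47

V̂(x̄_st) = Σ W_h² s_h²/n_h, with W_h = N_h/N and N = 3520:
  stratum A: (780/3520)²·12.04²/189 = 0.0376613
  stratum B: (1080/3520)²·8.21²/96 = 0.0660963
  stratum C: (1200/3520)²·27.25²/64 = 1.34844
  stratum D: (140/3520)²·3.32²/29 = 0.000601241
  stratum E: (320/3520)²·6.07²/14 = 0.0217502
V̂(x̄_st) = 1.47454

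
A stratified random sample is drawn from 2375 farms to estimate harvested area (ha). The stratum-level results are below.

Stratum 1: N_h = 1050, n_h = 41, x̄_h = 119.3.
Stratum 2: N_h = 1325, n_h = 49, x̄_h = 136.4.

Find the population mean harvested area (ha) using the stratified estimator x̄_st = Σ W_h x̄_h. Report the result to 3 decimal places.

N = Σ N_h = 2375. Stratum weights W_h = N_h/N.
x̄_st = (1050·119.3 + 1325·136.4) / 2375 = 128.84000

x̄_st ≈ 128.840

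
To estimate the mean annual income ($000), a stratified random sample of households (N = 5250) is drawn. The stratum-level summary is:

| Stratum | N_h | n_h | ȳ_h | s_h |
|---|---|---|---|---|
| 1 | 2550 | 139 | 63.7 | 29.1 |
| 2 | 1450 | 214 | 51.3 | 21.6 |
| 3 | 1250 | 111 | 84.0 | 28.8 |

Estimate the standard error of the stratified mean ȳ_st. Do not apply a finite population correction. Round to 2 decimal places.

SE(ȳ_st) ≈ 1.42

V̂(ȳ_st) = Σ W_h² s_h²/n_h, with W_h = N_h/N and N = 5250:
  stratum 1: (2550/5250)²·29.1²/139 = 1.43725
  stratum 2: (1450/5250)²·21.6²/214 = 0.166307
  stratum 3: (1250/5250)²·28.8²/111 = 0.423607
V̂(ȳ_st) = 2.02717
SE(ȳ_st) = √2.02717 = 1.42379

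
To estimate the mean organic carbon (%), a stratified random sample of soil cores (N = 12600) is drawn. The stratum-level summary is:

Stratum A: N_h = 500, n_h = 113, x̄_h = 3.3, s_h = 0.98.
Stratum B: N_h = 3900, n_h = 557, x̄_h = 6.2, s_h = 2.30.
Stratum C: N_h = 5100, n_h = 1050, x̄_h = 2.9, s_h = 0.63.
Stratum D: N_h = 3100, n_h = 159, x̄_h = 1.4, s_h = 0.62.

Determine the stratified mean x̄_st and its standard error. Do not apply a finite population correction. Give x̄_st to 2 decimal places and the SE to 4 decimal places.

x̄_st = Σ W_h x̄_h = (500·3.3 + 3900·6.2 + 5100·2.9 + 3100·1.4)/12600 = 3.56825
V̂(x̄_st) = Σ W_h² s_h²/n_h, with W_h = N_h/N and N = 12600:
  stratum A: (500/12600)²·0.98²/113 = 1.33836e-05
  stratum B: (3900/12600)²·2.30²/557 = 0.000909889
  stratum C: (5100/12600)²·0.63²/1050 = 6.19286e-05
  stratum D: (3100/12600)²·0.62²/159 = 0.000146342
V̂(x̄_st) = 0.00113154
SE(x̄_st) = √0.00113154 = 0.0336384

x̄_st ≈ 3.57, SE ≈ 0.0336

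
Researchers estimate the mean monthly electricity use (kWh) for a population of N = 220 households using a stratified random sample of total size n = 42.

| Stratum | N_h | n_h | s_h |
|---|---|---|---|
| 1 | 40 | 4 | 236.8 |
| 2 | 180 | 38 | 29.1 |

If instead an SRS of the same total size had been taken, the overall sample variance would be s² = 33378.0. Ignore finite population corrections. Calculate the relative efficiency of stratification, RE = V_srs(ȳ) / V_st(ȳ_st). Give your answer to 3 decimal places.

RE ≈ 1.661

V̂(ȳ_st) = Σ W_h² s_h²/n_h, with W_h = N_h/N and N = 220:
  stratum 1: (40/220)²·236.8²/4 = 463.423
  stratum 2: (180/220)²·29.1²/38 = 14.9177
V_st = 478.341
V_srs = s²/n = 33378.0/42 = 794.714
Relative efficiency = V_srs / V_st = 794.714/478.341 = 1.6614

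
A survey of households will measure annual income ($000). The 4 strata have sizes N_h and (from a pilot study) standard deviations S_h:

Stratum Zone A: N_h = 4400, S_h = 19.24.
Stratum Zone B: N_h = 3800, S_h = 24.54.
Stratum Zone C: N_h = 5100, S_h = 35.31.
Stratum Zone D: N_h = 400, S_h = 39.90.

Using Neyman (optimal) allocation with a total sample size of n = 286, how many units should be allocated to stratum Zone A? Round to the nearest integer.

Neyman allocation: n_h = n · N_h S_h / Σ N_i S_i, with n = 286.
  stratum Zone A: N_h·S_h = 4400·19.24 = 84656.00
  stratum Zone B: N_h·S_h = 3800·24.54 = 93252.00
  stratum Zone C: N_h·S_h = 5100·35.31 = 180081.00
  stratum Zone D: N_h·S_h = 400·39.90 = 15960.00
Σ N_h S_h = 373949.00
n for stratum Zone A = 286·84656.00/373949.00 = 64.746 → 65

65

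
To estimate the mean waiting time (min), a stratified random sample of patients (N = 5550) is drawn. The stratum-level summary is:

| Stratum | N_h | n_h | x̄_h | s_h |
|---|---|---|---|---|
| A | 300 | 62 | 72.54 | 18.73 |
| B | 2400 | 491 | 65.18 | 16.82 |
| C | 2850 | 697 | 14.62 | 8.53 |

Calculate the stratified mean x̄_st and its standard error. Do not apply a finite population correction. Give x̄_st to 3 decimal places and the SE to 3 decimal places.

x̄_st ≈ 39.615, SE ≈ 0.390

x̄_st = Σ W_h x̄_h = (300·72.54 + 2400·65.18 + 2850·14.62)/5550 = 39.61459
V̂(x̄_st) = Σ W_h² s_h²/n_h, with W_h = N_h/N and N = 5550:
  stratum A: (300/5550)²·18.73²/62 = 0.0165326
  stratum B: (2400/5550)²·16.82²/491 = 0.107747
  stratum C: (2850/5550)²·8.53²/697 = 0.0275276
V̂(x̄_st) = 0.151808
SE(x̄_st) = √0.151808 = 0.389625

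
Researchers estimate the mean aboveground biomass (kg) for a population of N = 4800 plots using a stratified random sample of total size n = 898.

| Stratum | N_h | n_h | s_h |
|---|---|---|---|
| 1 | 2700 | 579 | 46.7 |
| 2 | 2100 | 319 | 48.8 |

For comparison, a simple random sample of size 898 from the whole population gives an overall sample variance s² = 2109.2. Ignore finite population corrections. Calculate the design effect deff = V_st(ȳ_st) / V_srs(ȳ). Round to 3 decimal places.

V̂(ȳ_st) = Σ W_h² s_h²/n_h, with W_h = N_h/N and N = 4800:
  stratum 1: (2700/4800)²·46.7²/579 = 1.19179
  stratum 2: (2100/4800)²·48.8²/319 = 1.42891
V_st = 2.6207
V_srs = s²/n = 2109.2/898 = 2.34878
deff = V_st / V_srs = 2.6207/2.34878 = 1.1158

deff ≈ 1.116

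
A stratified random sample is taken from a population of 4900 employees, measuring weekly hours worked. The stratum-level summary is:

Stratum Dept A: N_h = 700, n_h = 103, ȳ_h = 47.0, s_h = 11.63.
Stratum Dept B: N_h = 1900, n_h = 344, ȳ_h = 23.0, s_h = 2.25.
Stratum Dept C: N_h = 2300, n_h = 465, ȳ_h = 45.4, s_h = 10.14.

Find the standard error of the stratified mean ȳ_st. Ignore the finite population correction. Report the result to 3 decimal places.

V̂(ȳ_st) = Σ W_h² s_h²/n_h, with W_h = N_h/N and N = 4900:
  stratum Dept A: (700/4900)²·11.63²/103 = 0.0267995
  stratum Dept B: (1900/4900)²·2.25²/344 = 0.0022127
  stratum Dept C: (2300/4900)²·10.14²/465 = 0.0487177
V̂(ȳ_st) = 0.0777298
SE(ȳ_st) = √0.0777298 = 0.278801

SE(ȳ_st) ≈ 0.279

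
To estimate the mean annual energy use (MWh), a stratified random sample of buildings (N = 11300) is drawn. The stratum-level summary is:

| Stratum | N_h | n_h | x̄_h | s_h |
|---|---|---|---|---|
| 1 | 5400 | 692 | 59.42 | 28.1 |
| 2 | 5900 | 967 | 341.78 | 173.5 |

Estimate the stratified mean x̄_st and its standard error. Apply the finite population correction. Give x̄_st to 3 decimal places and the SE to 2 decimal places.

x̄_st = Σ W_h x̄_h = (5400·59.42 + 5900·341.78)/11300 = 206.84690
V̂(x̄_st) = Σ W_h² (1 − n_h/N_h) s_h²/n_h, with W_h = N_h/N and N = 11300:
  stratum 1: (5400/11300)²·(1 − 692/5400)·28.1²/692 = 0.227185
  stratum 2: (5900/11300)²·(1 − 967/5900)·173.5²/967 = 7.09543
V̂(x̄_st) = 7.32262
SE(x̄_st) = √7.32262 = 2.70603

x̄_st ≈ 206.847, SE ≈ 2.71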